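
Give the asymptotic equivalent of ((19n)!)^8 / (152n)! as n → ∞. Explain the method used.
((19n)!)^8/(152n)! ~ ((2π·19n)^(7/2) / sqrt(8)) · 8^(−8·19n)  →  0

Write N = 19n. Stirling: N! ~ sqrt(2π N)(N/e)^N and (8N)! ~ sqrt(2π·8N)·(8N/e)^(8N).
  (N!)^8/(8N)! ~ (2π N)^(8/2) (N/e)^(8N) / [sqrt(2π·8N) (8N/e)^(8N)]
     = (2π N)^(8/2) / sqrt(2π·8N) · (N/(8N))^(8N)
     = (2π N)^((8−1)/2) / sqrt(8) · 8^(−8N).
Since 8^8 > 1, the factor 8^(−8N) decays exponentially, so the ratio → 0. Substituting N = 19n gives the stated form.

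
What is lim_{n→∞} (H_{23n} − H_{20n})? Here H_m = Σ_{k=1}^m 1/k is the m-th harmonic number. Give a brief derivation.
lim = ln(23/20)

Euler-Maclaurin gives H_m = ln m + γ + 1/(2m) + O(1/m^2). The γ and O(1/m) terms cancel in the difference:
  H_{23n} − H_{20n} = ln(23n) − ln(20n) + O(1/n) = ln(23/20) + O(1/n).
Hence the limit is ln(23/20).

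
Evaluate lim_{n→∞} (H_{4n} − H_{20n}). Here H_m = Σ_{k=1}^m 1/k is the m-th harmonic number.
lim = ln(4/20) = −ln 5

Euler-Maclaurin gives H_m = ln m + γ + 1/(2m) + O(1/m^2). The γ and O(1/m) terms cancel in the difference:
  H_{4n} − H_{20n} = ln(4n) − ln(20n) + O(1/n) = ln(4/20) + O(1/n).
Hence the limit is ln(4/20) = −ln 5.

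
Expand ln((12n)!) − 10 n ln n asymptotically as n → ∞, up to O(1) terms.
ln((12n)!) − 10 n ln n = 2 n ln n + 12(ln 12 − 1) n + (1/2) ln(2π·12n) + O(1/n)

Stirling: ln((12n)!) = 12n ln(12n) − 12n + (1/2) ln(2π·12n) + O(1/n).
Expand 12n ln(12n) = 12n (ln n + ln 12) = 12n ln n + 12n ln 12.
Subtract 10n ln n: leading term is (12 − 10) n ln n = 2 n ln n. The next term is 12n ln 12 − 12n = 12(ln 12 − 1) n. Then the (1/2) ln(2π·12n) correction.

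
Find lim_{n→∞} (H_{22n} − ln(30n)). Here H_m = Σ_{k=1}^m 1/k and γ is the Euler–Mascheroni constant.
lim = ln(11/15) + γ

By Euler-Maclaurin, H_m = ln m + γ + O(1/m). So
  H_{22n} − ln(30n) = ln(22n) + γ − ln(30n) + O(1/n)
                       = ln(22/30) + γ + O(1/n).
Hence the limit is ln(22/30) + γ (= ln(11/15)).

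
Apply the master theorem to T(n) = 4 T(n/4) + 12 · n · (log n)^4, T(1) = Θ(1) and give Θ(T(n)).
T(n) = Θ(n · (log n)^5)

Here log_4 4 = 1 and f(n) = 12 · n · (log n)^4 = Θ(n^(log_4 4) · (log n)^4). This is the extended Case 2 of the master theorem (f matches the critical exponent up to log factors), giving T(n) = Θ(n^(log_4 4) · (log n)^(4+1)) = Θ(n · (log n)^5).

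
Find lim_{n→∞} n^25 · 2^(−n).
lim = 0

Exponentials with base > 1 dominate every fixed polynomial: for any fixed c, n^c / 2^n → 0 as n → ∞ (e.g. by the ratio test, or by writing 2^n = e^(n ln 2) and noting e^(n ln 2) / n^c → ∞). Hence n^25 · 2^(−n) = n^25 / 2^n → 0.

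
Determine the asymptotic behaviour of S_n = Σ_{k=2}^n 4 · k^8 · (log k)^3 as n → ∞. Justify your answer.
S_n ~ 4 · n^9 · (log n)^3 / 9

By integral comparison, S_n = ∫_1^n 4 · x^8 · (log x)^3 dx + O(n^8 · (log n)^3). For the integral, the leading term of ∫_1^n x^8 (log x)^3 dx is n^9/9 · (log n)^3 (by repeated integration by parts; each step lowers the log-exponent and produces a relatively O(1/log n) correction). Hence S_n ~ 4 · n^9 · (log n)^3 / 9.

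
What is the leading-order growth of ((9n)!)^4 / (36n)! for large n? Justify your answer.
((9n)!)^4/(36n)! ~ ((2π·9n)^(3/2) / 2) · 4^(−4·9n)  →  0

Write N = 9n. Stirling: N! ~ sqrt(2π N)(N/e)^N and (4N)! ~ sqrt(2π·4N)·(4N/e)^(4N).
  (N!)^4/(4N)! ~ (2π N)^(4/2) (N/e)^(4N) / [sqrt(2π·4N) (4N/e)^(4N)]
     = (2π N)^(4/2) / sqrt(2π·4N) · (N/(4N))^(4N)
     = (2π N)^((4−1)/2) / 2 · 4^(−4N).
Since 4^4 > 1, the factor 4^(−4N) decays exponentially, so the ratio → 0. Substituting N = 9n gives the stated form.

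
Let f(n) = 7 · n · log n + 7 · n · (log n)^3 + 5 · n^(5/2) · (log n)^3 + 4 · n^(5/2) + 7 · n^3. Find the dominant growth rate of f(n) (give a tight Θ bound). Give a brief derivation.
f(n) ∈ Θ(n^3)

Compare the terms by growth order. For large n, n^a · (log n)^b dominates n^a' · (log n)^b' iff a > a', or (a = a' and b > b'). Ranking the 5 terms shows the dominant one is 7 · n^3. Hence f(n) ∈ Θ(n^3).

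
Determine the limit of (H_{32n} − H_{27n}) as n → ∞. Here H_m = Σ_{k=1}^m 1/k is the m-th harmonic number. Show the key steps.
lim = ln(32/27)

Euler-Maclaurin gives H_m = ln m + γ + 1/(2m) + O(1/m^2). The γ and O(1/m) terms cancel in the difference:
  H_{32n} − H_{27n} = ln(32n) − ln(27n) + O(1/n) = ln(32/27) + O(1/n).
Hence the limit is ln(32/27).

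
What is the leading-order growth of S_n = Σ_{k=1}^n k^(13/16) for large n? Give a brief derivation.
S_n ~ (16/29) · n^(29/16)

Integral comparison: Σ_{k=1}^n k^(13/16) = ∫_0^n x^(13/16) dx + O(n^(13/16)). The integral is n^(1 + 13/16) / (1 + 13/16) = n^((13+16)/16) / ((13+16)/16) = (16/29) · n^(29/16).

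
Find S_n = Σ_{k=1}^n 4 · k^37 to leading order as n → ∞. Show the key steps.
S_n ~ 2 · n^38 / 19

By integral comparison (Euler-Maclaurin), Σ_{k=1}^n 4 · k^37 = 4 · ∫_0^n x^37 dx + O(n^37) = 4 · n^38/38 = 2 · n^38 / 19 + O(n^37). (Equivalently, Faulhaber's formula gives the same leading term.)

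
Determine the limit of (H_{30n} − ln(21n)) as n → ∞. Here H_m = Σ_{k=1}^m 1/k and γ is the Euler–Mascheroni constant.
lim = ln(10/7) + γ

By Euler-Maclaurin, H_m = ln m + γ + O(1/m). So
  H_{30n} − ln(21n) = ln(30n) + γ − ln(21n) + O(1/n)
                       = ln(30/21) + γ + O(1/n).
Hence the limit is ln(30/21) + γ (= ln(10/7)).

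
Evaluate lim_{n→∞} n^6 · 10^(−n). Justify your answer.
lim = 0

Exponentials with base > 1 dominate every fixed polynomial: for any fixed c, n^c / 10^n → 0 as n → ∞ (e.g. by the ratio test, or by writing 10^n = e^(n ln 10) and noting e^(n ln 10) / n^c → ∞). Hence n^6 · 10^(−n) = n^6 / 10^n → 0.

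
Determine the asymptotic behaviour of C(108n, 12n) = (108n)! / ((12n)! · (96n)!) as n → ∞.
C(108n, 12n) ~ (387420489/16777216)^(12n) · sqrt(9/(16π·12n))

Write N = 12n. Apply Stirling to each factorial:
  (9N)! ~ sqrt(2π·9N) · (9N/e)^(9N),
  N! ~ sqrt(2π N) · (N/e)^N,
  (8N)! ~ sqrt(2π·8N) · (8N/e)^(8N).
The exponential factors combine to (9N)^(9N) / (N^N · (8N)^(8N)) = 9^(9N)/8^(8N) = (9^9/8^8)^N = (387420489/16777216)^N.
The square-root prefactors combine to sqrt(2π·9N) / (sqrt(2π N)·sqrt(2π·8N)) = sqrt(9 / (2π·8·N)) = sqrt(9/(16π·12n)).
Substituting N = 12n: C(108n, 12n) ~ (387420489/16777216)^(12n) · sqrt(9/(16π·12n)).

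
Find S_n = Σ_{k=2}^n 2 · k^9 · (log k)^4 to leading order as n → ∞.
S_n ~ n^10 · (log n)^4 / 5

By integral comparison, S_n = ∫_1^n 2 · x^9 · (log x)^4 dx + O(n^9 · (log n)^4). For the integral, the leading term of ∫_1^n x^9 (log x)^4 dx is n^10/10 · (log n)^4 (by repeated integration by parts; each step lowers the log-exponent and produces a relatively O(1/log n) correction). Hence S_n ~ n^10 · (log n)^4 / 5.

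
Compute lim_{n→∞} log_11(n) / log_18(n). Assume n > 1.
lim = ln(18) / ln(11) = log_11(18)

Change of base: log_11(n) = ln n / ln 11 and log_18(n) = ln n / ln 18. The ratio is (ln n / ln 11) · (ln 18 / ln n) = ln 18 / ln 11, a constant independent of n. So the limit is ln 18 / ln 11 = log_11(18).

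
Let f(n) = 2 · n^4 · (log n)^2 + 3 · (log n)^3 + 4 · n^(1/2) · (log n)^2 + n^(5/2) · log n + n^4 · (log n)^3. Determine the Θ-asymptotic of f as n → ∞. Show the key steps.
f(n) ∈ Θ(n^4 · (log n)^3)

Compare the terms by growth order. For large n, n^a · (log n)^b dominates n^a' · (log n)^b' iff a > a', or (a = a' and b > b'). Ranking the 5 terms shows the dominant one is n^4 · (log n)^3. Hence f(n) ∈ Θ(n^4 · (log n)^3).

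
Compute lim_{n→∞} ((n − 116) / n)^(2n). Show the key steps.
lim = e^(−232)

Rewrite as (1 − 116/n)^(2n). By the standard limit (1 + x/n)^n → e^x, we have (1 − 116/n)^n → e^(−116), and raising to the 2nd power gives e^(−232).
More precisely, ln[(1 − 116/n)^(2n)] = 2n · ln(1 − 116/n) = 2n · (-116/n + O(1/n^2)) = -232 + O(1/n) → -232.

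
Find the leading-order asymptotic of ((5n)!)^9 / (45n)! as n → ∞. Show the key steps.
((5n)!)^9/(45n)! ~ ((2π·5n)^(8/2) / 3) · 9^(−9·5n)  →  0

Write N = 5n. Stirling: N! ~ sqrt(2π N)(N/e)^N and (9N)! ~ sqrt(2π·9N)·(9N/e)^(9N).
  (N!)^9/(9N)! ~ (2π N)^(9/2) (N/e)^(9N) / [sqrt(2π·9N) (9N/e)^(9N)]
     = (2π N)^(9/2) / sqrt(2π·9N) · (N/(9N))^(9N)
     = (2π N)^((9−1)/2) / 3 · 9^(−9N).
Since 9^9 > 1, the factor 9^(−9N) decays exponentially, so the ratio → 0. Substituting N = 5n gives the stated form.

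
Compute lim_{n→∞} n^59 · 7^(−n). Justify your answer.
lim = 0

Exponentials with base > 1 dominate every fixed polynomial: for any fixed c, n^c / 7^n → 0 as n → ∞ (e.g. by the ratio test, or by writing 7^n = e^(n ln 7) and noting e^(n ln 7) / n^c → ∞). Hence n^59 · 7^(−n) = n^59 / 7^n → 0.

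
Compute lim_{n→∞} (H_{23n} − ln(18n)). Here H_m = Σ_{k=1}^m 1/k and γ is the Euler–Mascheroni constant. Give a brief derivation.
lim = ln(23/18) + γ

By Euler-Maclaurin, H_m = ln m + γ + O(1/m). So
  H_{23n} − ln(18n) = ln(23n) + γ − ln(18n) + O(1/n)
                       = ln(23/18) + γ + O(1/n).
Hence the limit is ln(23/18) + γ.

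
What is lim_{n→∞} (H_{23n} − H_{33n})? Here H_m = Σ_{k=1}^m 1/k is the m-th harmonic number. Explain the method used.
lim = ln(23/33)

Euler-Maclaurin gives H_m = ln m + γ + 1/(2m) + O(1/m^2). The γ and O(1/m) terms cancel in the difference:
  H_{23n} − H_{33n} = ln(23n) − ln(33n) + O(1/n) = ln(23/33) + O(1/n).
Hence the limit is ln(23/33).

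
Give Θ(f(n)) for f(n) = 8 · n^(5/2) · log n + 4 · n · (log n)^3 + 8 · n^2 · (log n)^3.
f(n) ∈ Θ(n^(5/2) · log n)

Compare the terms by growth order. For large n, n^a · (log n)^b dominates n^a' · (log n)^b' iff a > a', or (a = a' and b > b'). Ranking the 3 terms shows the dominant one is 8 · n^(5/2) · log n. Hence f(n) ∈ Θ(n^(5/2) · log n).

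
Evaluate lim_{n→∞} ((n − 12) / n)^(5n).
lim = e^(−60)

Rewrite as (1 − 12/n)^(5n). By the standard limit (1 + x/n)^n → e^x, we have (1 − 12/n)^n → e^(−12), and raising to the 5th power gives e^(−60).
More precisely, ln[(1 − 12/n)^(5n)] = 5n · ln(1 − 12/n) = 5n · (-12/n + O(1/n^2)) = -60 + O(1/n) → -60.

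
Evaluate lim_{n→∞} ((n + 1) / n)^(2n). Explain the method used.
lim = e^2

Rewrite as (1 + 1/n)^(2n). By the standard limit (1 + x/n)^n → e^x, we have (1 + 1/n)^n → e^1, and raising to the 2nd power gives e^2.
More precisely, ln[(1 + 1/n)^(2n)] = 2n · ln(1 + 1/n) = 2n · (1/n + O(1/n^2)) = 2 + O(1/n) → 2.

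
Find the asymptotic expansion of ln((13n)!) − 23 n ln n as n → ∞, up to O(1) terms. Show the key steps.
ln((13n)!) − 23 n ln n = −10 n ln n + 13(ln 13 − 1) n + (1/2) ln(2π·13n) + O(1/n)

Stirling: ln((13n)!) = 13n ln(13n) − 13n + (1/2) ln(2π·13n) + O(1/n).
Expand 13n ln(13n) = 13n (ln n + ln 13) = 13n ln n + 13n ln 13.
Subtract 23n ln n: leading term is (13 − 23) n ln n = −10 n ln n. The next term is 13n ln 13 − 13n = 13(ln 13 − 1) n. Then the (1/2) ln(2π·13n) correction.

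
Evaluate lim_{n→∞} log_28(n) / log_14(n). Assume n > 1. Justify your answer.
lim = ln(14) / ln(28) = log_28(14)

Change of base: log_28(n) = ln n / ln 28 and log_14(n) = ln n / ln 14. The ratio is (ln n / ln 28) · (ln 14 / ln n) = ln 14 / ln 28, a constant independent of n. So the limit is ln 14 / ln 28 = log_28(14).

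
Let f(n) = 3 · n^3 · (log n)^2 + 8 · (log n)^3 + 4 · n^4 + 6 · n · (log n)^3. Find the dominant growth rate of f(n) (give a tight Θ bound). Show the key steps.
f(n) ∈ Θ(n^4)

Compare the terms by growth order. For large n, n^a · (log n)^b dominates n^a' · (log n)^b' iff a > a', or (a = a' and b > b'). Ranking the 4 terms shows the dominant one is 4 · n^4. Hence f(n) ∈ Θ(n^4).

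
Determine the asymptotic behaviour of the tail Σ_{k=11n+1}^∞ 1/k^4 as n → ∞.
Σ_{k>11n} 1/k^4 ~ 1/(3 · (11n)^3)

Compare to the integral: ∫_{11n}^∞ x^(−4) dx = [−x^(−3)/3]_{11n}^∞ = 1/((4−1)·(11n)^3). Euler-Maclaurin then gives
  Σ_{k>11n} 1/k^4 = ∫_{11n}^∞ dx/x^4 − 1/(2·(11n)^4) + O(1/(11n)^5).
(Equivalently this is ζ(4) − Σ_{k≤11n} 1/k^4.)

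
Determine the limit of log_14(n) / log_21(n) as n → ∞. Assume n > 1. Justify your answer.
lim = ln(21) / ln(14) = log_14(21)

Change of base: log_14(n) = ln n / ln 14 and log_21(n) = ln n / ln 21. The ratio is (ln n / ln 14) · (ln 21 / ln n) = ln 21 / ln 14, a constant independent of n. So the limit is ln 21 / ln 14 = log_14(21).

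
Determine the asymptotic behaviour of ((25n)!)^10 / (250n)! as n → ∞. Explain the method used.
((25n)!)^10/(250n)! ~ ((2π·25n)^(9/2) / sqrt(10)) · 10^(−10·25n)  →  0

Write N = 25n. Stirling: N! ~ sqrt(2π N)(N/e)^N and (10N)! ~ sqrt(2π·10N)·(10N/e)^(10N).
  (N!)^10/(10N)! ~ (2π N)^(10/2) (N/e)^(10N) / [sqrt(2π·10N) (10N/e)^(10N)]
     = (2π N)^(10/2) / sqrt(2π·10N) · (N/(10N))^(10N)
     = (2π N)^((10−1)/2) / sqrt(10) · 10^(−10N).
Since 10^10 > 1, the factor 10^(−10N) decays exponentially, so the ratio → 0. Substituting N = 25n gives the stated form.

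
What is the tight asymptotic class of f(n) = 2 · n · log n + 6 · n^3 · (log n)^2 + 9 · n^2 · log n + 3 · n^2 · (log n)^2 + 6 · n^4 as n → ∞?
f(n) ∈ Θ(n^4)

Compare the terms by growth order. For large n, n^a · (log n)^b dominates n^a' · (log n)^b' iff a > a', or (a = a' and b > b'). Ranking the 5 terms shows the dominant one is 6 · n^4. Hence f(n) ∈ Θ(n^4).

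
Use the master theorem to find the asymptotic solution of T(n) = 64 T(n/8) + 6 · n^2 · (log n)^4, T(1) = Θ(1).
T(n) = Θ(n^2 · (log n)^5)

Here log_8 64 = 2 and f(n) = 6 · n^2 · (log n)^4 = Θ(n^(log_8 64) · (log n)^4). This is the extended Case 2 of the master theorem (f matches the critical exponent up to log factors), giving T(n) = Θ(n^(log_8 64) · (log n)^(4+1)) = Θ(n^2 · (log n)^5).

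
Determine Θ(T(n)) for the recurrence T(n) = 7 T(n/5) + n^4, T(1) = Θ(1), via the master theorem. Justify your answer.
T(n) = Θ(n^4)

log_5 7 ≈ 1.209. f(n) = n^4 dominates n^(log_5 7) since 4 > 1.209, and the regularity condition a·f(n/b) = 7·(n/5)^4 = (7/625)·n^4 ≤ c·f(n) holds with c = 7/625 ≈ 0.0112 < 1. So this is Case 3: T(n) = Θ(f(n)) = Θ(n^4).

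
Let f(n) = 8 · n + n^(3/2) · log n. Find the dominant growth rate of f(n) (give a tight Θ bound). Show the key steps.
f(n) ∈ Θ(n^(3/2) · log n)

Compare the terms by growth order. For large n, n^a · (log n)^b dominates n^a' · (log n)^b' iff a > a', or (a = a' and b > b'). Ranking the 2 terms shows the dominant one is n^(3/2) · log n. Hence f(n) ∈ Θ(n^(3/2) · log n).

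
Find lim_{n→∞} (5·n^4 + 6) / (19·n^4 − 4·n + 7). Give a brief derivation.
lim = 5/19

For large n the leading n^4 terms dominate both numerator and denominator. Dividing top and bottom by n^4, every other term tends to 0, leaving 5/19.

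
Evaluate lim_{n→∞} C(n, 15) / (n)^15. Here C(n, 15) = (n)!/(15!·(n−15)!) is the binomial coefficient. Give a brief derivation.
lim = 1/15! = 1/1307674368000

With N = n → ∞: C(N, 15) / N^15 = [N(N−1)…(N−14)] / (15! · N^15) = (1/15!) · 1 · (1 − 1/n) · … · (1 − 14/n). Each factor → 1 as N → ∞, so the limit is 1/15! = 1/1307674368000.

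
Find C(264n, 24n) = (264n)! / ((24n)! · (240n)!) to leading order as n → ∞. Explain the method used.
C(264n, 24n) ~ (285311670611/10000000000)^(24n) · sqrt(11/(20π·24n))

Write N = 24n. Apply Stirling to each factorial:
  (11N)! ~ sqrt(2π·11N) · (11N/e)^(11N),
  N! ~ sqrt(2π N) · (N/e)^N,
  (10N)! ~ sqrt(2π·10N) · (10N/e)^(10N).
The exponential factors combine to (11N)^(11N) / (N^N · (10N)^(10N)) = 11^(11N)/10^(10N) = (11^11/10^10)^N = (285311670611/10000000000)^N.
The square-root prefactors combine to sqrt(2π·11N) / (sqrt(2π N)·sqrt(2π·10N)) = sqrt(11 / (2π·10·N)) = sqrt(11/(20π·24n)).
Substituting N = 24n: C(264n, 24n) ~ (285311670611/10000000000)^(24n) · sqrt(11/(20π·24n)).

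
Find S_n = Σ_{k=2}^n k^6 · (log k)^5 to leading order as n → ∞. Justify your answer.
S_n ~ n^7 · (log n)^5 / 7

By integral comparison, S_n = ∫_1^n x^6 · (log x)^5 dx + O(n^6 · (log n)^5). For the integral, the leading term of ∫_1^n x^6 (log x)^5 dx is n^7/7 · (log n)^5 (by repeated integration by parts; each step lowers the log-exponent and produces a relatively O(1/log n) correction). Hence S_n ~ n^7 · (log n)^5 / 7.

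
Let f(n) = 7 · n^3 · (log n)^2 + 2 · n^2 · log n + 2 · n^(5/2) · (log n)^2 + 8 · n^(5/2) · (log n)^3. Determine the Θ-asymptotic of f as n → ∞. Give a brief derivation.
f(n) ∈ Θ(n^3 · (log n)^2)

Compare the terms by growth order. For large n, n^a · (log n)^b dominates n^a' · (log n)^b' iff a > a', or (a = a' and b > b'). Ranking the 4 terms shows the dominant one is 7 · n^3 · (log n)^2. Hence f(n) ∈ Θ(n^3 · (log n)^2).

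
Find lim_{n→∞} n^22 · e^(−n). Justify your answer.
lim = 0

Exponentials with base > 1 dominate every fixed polynomial: for any fixed c, n^c / e^n → 0 as n → ∞ (e.g. by the ratio test, or since e^n grows faster than any power of n). Hence n^22 · e^(−n) = n^22 / e^n → 0.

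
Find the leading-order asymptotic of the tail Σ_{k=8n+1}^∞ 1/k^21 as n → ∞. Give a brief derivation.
Σ_{k>8n} 1/k^21 ~ 1/(20 · (8n)^20)

Compare to the integral: ∫_{8n}^∞ x^(−21) dx = [−x^(−20)/20]_{8n}^∞ = 1/((21−1)·(8n)^20). Euler-Maclaurin then gives
  Σ_{k>8n} 1/k^21 = ∫_{8n}^∞ dx/x^21 − 1/(2·(8n)^21) + O(1/(8n)^22).
(Equivalently this is ζ(21) − Σ_{k≤8n} 1/k^21.)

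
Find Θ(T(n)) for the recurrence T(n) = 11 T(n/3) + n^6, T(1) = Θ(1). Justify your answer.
T(n) = Θ(n^6)

log_3 11 ≈ 2.183. f(n) = n^6 dominates n^(log_3 11) since 6 > 2.183, and the regularity condition a·f(n/b) = 11·(n/3)^6 = (11/729)·n^6 ≤ c·f(n) holds with c = 11/729 ≈ 0.0151 < 1. So this is Case 3: T(n) = Θ(f(n)) = Θ(n^6).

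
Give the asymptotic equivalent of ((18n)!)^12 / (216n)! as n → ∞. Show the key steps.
((18n)!)^12/(216n)! ~ ((2π·18n)^(11/2) / sqrt(12)) · 12^(−12·18n)  →  0

Write N = 18n. Stirling: N! ~ sqrt(2π N)(N/e)^N and (12N)! ~ sqrt(2π·12N)·(12N/e)^(12N).
  (N!)^12/(12N)! ~ (2π N)^(12/2) (N/e)^(12N) / [sqrt(2π·12N) (12N/e)^(12N)]
     = (2π N)^(12/2) / sqrt(2π·12N) · (N/(12N))^(12N)
     = (2π N)^((12−1)/2) / sqrt(12) · 12^(−12N).
Since 12^12 > 1, the factor 12^(−12N) decays exponentially, so the ratio → 0. Substituting N = 18n gives the stated form.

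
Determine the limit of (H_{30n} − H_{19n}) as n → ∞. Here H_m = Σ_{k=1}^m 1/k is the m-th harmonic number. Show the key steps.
lim = ln(30/19)

Euler-Maclaurin gives H_m = ln m + γ + 1/(2m) + O(1/m^2). The γ and O(1/m) terms cancel in the difference:
  H_{30n} − H_{19n} = ln(30n) − ln(19n) + O(1/n) = ln(30/19) + O(1/n).
Hence the limit is ln(30/19).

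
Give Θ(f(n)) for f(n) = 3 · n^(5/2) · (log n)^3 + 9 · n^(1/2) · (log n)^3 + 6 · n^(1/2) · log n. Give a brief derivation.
f(n) ∈ Θ(n^(5/2) · (log n)^3)

Compare the terms by growth order. For large n, n^a · (log n)^b dominates n^a' · (log n)^b' iff a > a', or (a = a' and b > b'). Ranking the 3 terms shows the dominant one is 3 · n^(5/2) · (log n)^3. Hence f(n) ∈ Θ(n^(5/2) · (log n)^3).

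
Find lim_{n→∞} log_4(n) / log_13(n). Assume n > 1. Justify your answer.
lim = ln(13) / ln(4) = log_4(13)

Change of base: log_4(n) = ln n / ln 4 and log_13(n) = ln n / ln 13. The ratio is (ln n / ln 4) · (ln 13 / ln n) = ln 13 / ln 4, a constant independent of n. So the limit is ln 13 / ln 4 = log_4(13).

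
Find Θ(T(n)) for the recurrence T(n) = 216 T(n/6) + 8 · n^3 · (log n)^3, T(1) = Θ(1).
T(n) = Θ(n^3 · (log n)^4)

Here log_6 216 = 3 and f(n) = 8 · n^3 · (log n)^3 = Θ(n^(log_6 216) · (log n)^3). This is the extended Case 2 of the master theorem (f matches the critical exponent up to log factors), giving T(n) = Θ(n^(log_6 216) · (log n)^(3+1)) = Θ(n^3 · (log n)^4).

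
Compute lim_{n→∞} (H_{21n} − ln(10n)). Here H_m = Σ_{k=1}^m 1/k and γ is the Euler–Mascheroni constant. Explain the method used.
lim = ln(21/10) + γ

By Euler-Maclaurin, H_m = ln m + γ + O(1/m). So
  H_{21n} − ln(10n) = ln(21n) + γ − ln(10n) + O(1/n)
                       = ln(21/10) + γ + O(1/n).
Hence the limit is ln(21/10) + γ.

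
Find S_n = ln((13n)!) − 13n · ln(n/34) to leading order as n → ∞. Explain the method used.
S_n ~ 13n · (ln 442 − 1) + O(ln n)

Stirling: ln((13n)!) = 13n ln(13n) − 13n + O(ln n).
  S_n = 13n ln(13n) − 13n − 13n ln(n/34) + O(ln n)
      = 13n ln(13n) − 13n ln n + 13n ln 34 − 13n + O(ln n)
      = 13n ln 13 + 13n ln 34 − 13n + O(ln n)
      = 13n (ln 442 − 1) + O(ln n).
Numerically ln(442) − 1 ≈ 5.0913.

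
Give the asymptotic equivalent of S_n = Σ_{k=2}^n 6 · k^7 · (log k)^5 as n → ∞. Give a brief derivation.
S_n ~ 3 · n^8 · (log n)^5 / 4

By integral comparison, S_n = ∫_1^n 6 · x^7 · (log x)^5 dx + O(n^7 · (log n)^5). For the integral, the leading term of ∫_1^n x^7 (log x)^5 dx is n^8/8 · (log n)^5 (by repeated integration by parts; each step lowers the log-exponent and produces a relatively O(1/log n) correction). Hence S_n ~ 3 · n^8 · (log n)^5 / 4.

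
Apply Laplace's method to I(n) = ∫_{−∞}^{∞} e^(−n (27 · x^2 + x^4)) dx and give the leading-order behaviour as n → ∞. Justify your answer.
I(n) ~ sqrt(π/(27n))

φ(x) = 27 · x^2 + x^4 has its unique global minimum at x* = 0 (since φ'(x) = 54x + 4x^3 = 0 only at x = 0 for real x with both coefficients positive, and φ → ∞ as |x| → ∞). At x* = 0, φ(0) = 0 and φ''(0) = 54. Laplace's method then gives
  I(n) ~ sqrt(2π / (n · φ''(0))) · e^(−n φ(0)) = sqrt(2π / (54n)) = sqrt(π/(27n)).
The x^4 term contributes only at subleading order (an O(1/n) relative correction).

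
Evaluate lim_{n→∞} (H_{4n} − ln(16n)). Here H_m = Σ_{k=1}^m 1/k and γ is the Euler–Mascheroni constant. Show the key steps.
lim = −ln 4 + γ

By Euler-Maclaurin, H_m = ln m + γ + O(1/m). So
  H_{4n} − ln(16n) = ln(4n) + γ − ln(16n) + O(1/n)
                       = ln(4/16) + γ + O(1/n).
Hence the limit is ln(4/16) + γ (= −ln 4).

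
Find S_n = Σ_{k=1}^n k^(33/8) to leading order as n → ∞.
S_n ~ (8/41) · n^(41/8)

Integral comparison: Σ_{k=1}^n k^(33/8) = ∫_0^n x^(33/8) dx + O(n^(33/8)). The integral is n^(1 + 33/8) / (1 + 33/8) = n^((33+8)/8) / ((33+8)/8) = (8/41) · n^(41/8).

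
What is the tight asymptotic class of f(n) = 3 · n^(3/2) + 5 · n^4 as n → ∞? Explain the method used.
f(n) ∈ Θ(n^4)

Compare the terms by growth order. For large n, n^a · (log n)^b dominates n^a' · (log n)^b' iff a > a', or (a = a' and b > b'). Ranking the 2 terms shows the dominant one is 5 · n^4. Hence f(n) ∈ Θ(n^4).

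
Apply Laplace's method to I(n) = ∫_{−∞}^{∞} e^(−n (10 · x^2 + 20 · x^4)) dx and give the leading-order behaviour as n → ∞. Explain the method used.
I(n) ~ sqrt(π/(10n))

φ(x) = 10 · x^2 + 20 · x^4 has its unique global minimum at x* = 0 (since φ'(x) = 20x + 80x^3 = 0 only at x = 0 for real x with both coefficients positive, and φ → ∞ as |x| → ∞). At x* = 0, φ(0) = 0 and φ''(0) = 20. Laplace's method then gives
  I(n) ~ sqrt(2π / (n · φ''(0))) · e^(−n φ(0)) = sqrt(2π / (20n)) = sqrt(π/(10n)).
The 20 · x^4 term contributes only at subleading order (an O(1/n) relative correction).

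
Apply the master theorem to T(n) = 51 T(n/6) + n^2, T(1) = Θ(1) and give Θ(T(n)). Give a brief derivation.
T(n) = Θ(n^(log_6 51))

Master theorem: compare f(n) = n^2 to n^(log_6 51) where log_6 51 ≈ 2.194. Since 2 < log_6 51, we have f(n) = O(n^(log_6 51 − ε)) for some ε > 0 — Case 1. Hence T(n) = Θ(n^(log_6 51)).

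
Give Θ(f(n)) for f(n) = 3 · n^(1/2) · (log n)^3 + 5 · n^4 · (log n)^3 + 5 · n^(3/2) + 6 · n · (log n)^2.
f(n) ∈ Θ(n^4 · (log n)^3)

Compare the terms by growth order. For large n, n^a · (log n)^b dominates n^a' · (log n)^b' iff a > a', or (a = a' and b > b'). Ranking the 4 terms shows the dominant one is 5 · n^4 · (log n)^3. Hence f(n) ∈ Θ(n^4 · (log n)^3).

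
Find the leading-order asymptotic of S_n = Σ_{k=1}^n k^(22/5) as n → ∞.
S_n ~ (5/27) · n^(27/5)

Integral comparison: Σ_{k=1}^n k^(22/5) = ∫_0^n x^(22/5) dx + O(n^(22/5)). The integral is n^(1 + 22/5) / (1 + 22/5) = n^((22+5)/5) / ((22+5)/5) = (5/27) · n^(27/5).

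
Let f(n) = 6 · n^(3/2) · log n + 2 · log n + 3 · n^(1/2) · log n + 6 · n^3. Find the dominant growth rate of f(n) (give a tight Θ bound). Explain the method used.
f(n) ∈ Θ(n^3)

Compare the terms by growth order. For large n, n^a · (log n)^b dominates n^a' · (log n)^b' iff a > a', or (a = a' and b > b'). Ranking the 4 terms shows the dominant one is 6 · n^3. Hence f(n) ∈ Θ(n^3).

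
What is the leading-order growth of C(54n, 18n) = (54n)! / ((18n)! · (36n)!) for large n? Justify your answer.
C(54n, 18n) ~ (27/4)^(18n) · sqrt(3/(4π·18n))

Write N = 18n. Apply Stirling to each factorial:
  (3N)! ~ sqrt(2π·3N) · (3N/e)^(3N),
  N! ~ sqrt(2π N) · (N/e)^N,
  (2N)! ~ sqrt(2π·2N) · (2N/e)^(2N).
The exponential factors combine to (3N)^(3N) / (N^N · (2N)^(2N)) = 3^(3N)/2^(2N) = (3^3/2^2)^N = (27/4)^N.
The square-root prefactors combine to sqrt(2π·3N) / (sqrt(2π N)·sqrt(2π·2N)) = sqrt(3 / (2π·2·N)) = sqrt(3/(4π·18n)).
Substituting N = 18n: C(54n, 18n) ~ (27/4)^(18n) · sqrt(3/(4π·18n)).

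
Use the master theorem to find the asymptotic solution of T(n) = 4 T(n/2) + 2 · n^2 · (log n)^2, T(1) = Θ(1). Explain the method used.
T(n) = Θ(n^2 · (log n)^3)

Here log_2 4 = 2 and f(n) = 2 · n^2 · (log n)^2 = Θ(n^(log_2 4) · (log n)^2). This is the extended Case 2 of the master theorem (f matches the critical exponent up to log factors), giving T(n) = Θ(n^(log_2 4) · (log n)^(2+1)) = Θ(n^2 · (log n)^3).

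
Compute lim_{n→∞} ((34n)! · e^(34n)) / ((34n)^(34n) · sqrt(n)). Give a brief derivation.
lim = sqrt(2π·34)

Stirling: (34n)! ~ sqrt(2π·34n) · (34n/e)^(34n). Hence
  (34n)! · e^(34n) / (34n)^(34n) ~ sqrt(2π·34n).
Dividing by sqrt(n): sqrt(2π·34n) / sqrt(n) = sqrt(2π·34) · n^((1−1)/2), so the limit is sqrt(2π·34).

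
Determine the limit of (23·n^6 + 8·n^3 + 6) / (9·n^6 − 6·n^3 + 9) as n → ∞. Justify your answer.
lim = 23/9

For large n the leading n^6 terms dominate both numerator and denominator. Dividing top and bottom by n^6, every other term tends to 0, leaving 23/9.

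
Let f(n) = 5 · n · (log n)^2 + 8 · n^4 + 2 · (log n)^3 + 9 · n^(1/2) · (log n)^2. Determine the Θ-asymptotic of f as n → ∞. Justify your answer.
f(n) ∈ Θ(n^4)

Compare the terms by growth order. For large n, n^a · (log n)^b dominates n^a' · (log n)^b' iff a > a', or (a = a' and b > b'). Ranking the 4 terms shows the dominant one is 8 · n^4. Hence f(n) ∈ Θ(n^4).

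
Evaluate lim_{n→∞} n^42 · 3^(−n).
lim = 0

Exponentials with base > 1 dominate every fixed polynomial: for any fixed c, n^c / 3^n → 0 as n → ∞ (e.g. by the ratio test, or by writing 3^n = e^(n ln 3) and noting e^(n ln 3) / n^c → ∞). Hence n^42 · 3^(−n) = n^42 / 3^n → 0.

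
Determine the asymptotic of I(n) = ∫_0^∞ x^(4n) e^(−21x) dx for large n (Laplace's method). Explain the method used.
I(n) ~ (sqrt(2π·4n) / 21) · (4n/(21e))^(4n)

Write the integrand as exp(4n ln x − 21x) and set f(x) = 4n ln x − 21x. Then f'(x) = 4n/x − 21 = 0 at x* = 4n/21, and f''(x*) = −4n/x*^2 = −21^2/(4n). Laplace's method (interior maximum) gives
  I(n) ~ e^(f(x*)) · sqrt(2π / |f''(x*)|)
        = exp(4n ln(4n/21) − 4n) · sqrt(2π · 4n / 21^2)
        = (4n/21)^(4n) e^(−4n) · sqrt(2π·4n) / 21
        = (sqrt(2π·4n) / 21) · (4n/(21e))^(4n).
This matches Γ(4n+1)/21^(4n+1) with Stirling applied to Γ.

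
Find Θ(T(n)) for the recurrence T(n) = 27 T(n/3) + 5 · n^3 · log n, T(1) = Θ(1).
T(n) = Θ(n^3 · (log n)^2)

Here log_3 27 = 3 and f(n) = 5 · n^3 · log n = Θ(n^(log_3 27) · (log n)^1). This is the extended Case 2 of the master theorem (f matches the critical exponent up to log factors), giving T(n) = Θ(n^(log_3 27) · (log n)^(1+1)) = Θ(n^3 · (log n)^2).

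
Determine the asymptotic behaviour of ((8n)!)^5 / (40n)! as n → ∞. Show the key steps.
((8n)!)^5/(40n)! ~ ((2π·8n)^(4/2) / sqrt(5)) · 5^(−5·8n)  →  0

Write N = 8n. Stirling: N! ~ sqrt(2π N)(N/e)^N and (5N)! ~ sqrt(2π·5N)·(5N/e)^(5N).
  (N!)^5/(5N)! ~ (2π N)^(5/2) (N/e)^(5N) / [sqrt(2π·5N) (5N/e)^(5N)]
     = (2π N)^(5/2) / sqrt(2π·5N) · (N/(5N))^(5N)
     = (2π N)^((5−1)/2) / sqrt(5) · 5^(−5N).
Since 5^5 > 1, the factor 5^(−5N) decays exponentially, so the ratio → 0. Substituting N = 8n gives the stated form.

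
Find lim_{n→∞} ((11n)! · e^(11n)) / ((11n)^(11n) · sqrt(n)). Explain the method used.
lim = sqrt(2π·11)

Stirling: (11n)! ~ sqrt(2π·11n) · (11n/e)^(11n). Hence
  (11n)! · e^(11n) / (11n)^(11n) ~ sqrt(2π·11n).
Dividing by sqrt(n): sqrt(2π·11n) / sqrt(n) = sqrt(2π·11) · n^((1−1)/2), so the limit is sqrt(2π·11).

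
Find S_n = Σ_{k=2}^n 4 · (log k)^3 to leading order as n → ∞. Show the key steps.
S_n ~ 4 · n · (log n)^3

By integral comparison, S_n = ∫_1^n 4 · (log x)^3 dx + O((log n)^3). For the integral, the leading term of ∫_1^n (log x)^3 dx is n · (log n)^3 (by repeated integration by parts; each step lowers the log-exponent and produces a relatively O(1/log n) correction). Hence S_n ~ 4 · n · (log n)^3.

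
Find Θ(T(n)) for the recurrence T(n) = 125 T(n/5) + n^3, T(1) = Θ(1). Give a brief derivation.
T(n) = Θ(n^3 log n)

log_5 125 = 3, and f(n) = n^3 = Θ(n^(log_5 125)). This is Case 2 of the master theorem: T(n) = Θ(f(n) · log n) = Θ(n^3 log n).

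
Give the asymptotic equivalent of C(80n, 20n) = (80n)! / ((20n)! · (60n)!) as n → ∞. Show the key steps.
C(80n, 20n) ~ (256/27)^(20n) · sqrt(2/(3π·20n))

Write N = 20n. Apply Stirling to each factorial:
  (4N)! ~ sqrt(2π·4N) · (4N/e)^(4N),
  N! ~ sqrt(2π N) · (N/e)^N,
  (3N)! ~ sqrt(2π·3N) · (3N/e)^(3N).
The exponential factors combine to (4N)^(4N) / (N^N · (3N)^(3N)) = 4^(4N)/3^(3N) = (4^4/3^3)^N = (256/27)^N.
The square-root prefactors combine to sqrt(2π·4N) / (sqrt(2π N)·sqrt(2π·3N)) = sqrt(4 / (2π·3·N)) = sqrt(2/(3π·20n)).
Substituting N = 20n: C(80n, 20n) ~ (256/27)^(20n) · sqrt(2/(3π·20n)).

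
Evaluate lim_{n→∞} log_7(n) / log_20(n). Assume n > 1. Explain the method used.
lim = ln(20) / ln(7) = log_7(20)

Change of base: log_7(n) = ln n / ln 7 and log_20(n) = ln n / ln 20. The ratio is (ln n / ln 7) · (ln 20 / ln n) = ln 20 / ln 7, a constant independent of n. So the limit is ln 20 / ln 7 = log_7(20).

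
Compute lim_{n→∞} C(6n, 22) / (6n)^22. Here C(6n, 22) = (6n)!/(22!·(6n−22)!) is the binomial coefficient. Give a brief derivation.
lim = 1/22! = 1/1124000727777607680000

With N = 6n → ∞: C(N, 22) / N^22 = [N(N−1)…(N−21)] / (22! · N^22) = (1/22!) · 1 · (1 − 1/(6n)) · … · (1 − 21/(6n)). Each factor → 1 as N → ∞, so the limit is 1/22! = 1/1124000727777607680000.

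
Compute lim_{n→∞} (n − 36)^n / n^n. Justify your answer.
lim = e^(−36)

Rewrite as (1 − 36/n)^(n). By the standard limit (1 + x/n)^n → e^x, we have (1 − 36/n)^n → e^(−36), and raising to the 1st power gives e^(−36).
More precisely, ln[(1 − 36/n)^(n)] = n · ln(1 − 36/n) = n · (-36/n + O(1/n^2)) = -36 + O(1/n) → -36.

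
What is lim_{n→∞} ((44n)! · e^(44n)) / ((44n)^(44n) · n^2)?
lim = 0

Stirling: (44n)! ~ sqrt(2π·44n) · (44n/e)^(44n). Hence
  (44n)! · e^(44n) / (44n)^(44n) ~ sqrt(2π·44n).
Dividing by n^2: sqrt(2π·44n) / n^2 = sqrt(2π·44) · n^((1−4)/2), so the expression behaves like sqrt(2π·44) · n^((1−4)/2) → 0.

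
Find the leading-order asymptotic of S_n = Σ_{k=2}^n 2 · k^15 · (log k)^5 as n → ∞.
S_n ~ n^16 · (log n)^5 / 8

By integral comparison, S_n = ∫_1^n 2 · x^15 · (log x)^5 dx + O(n^15 · (log n)^5). For the integral, the leading term of ∫_1^n x^15 (log x)^5 dx is n^16/16 · (log n)^5 (by repeated integration by parts; each step lowers the log-exponent and produces a relatively O(1/log n) correction). Hence S_n ~ n^16 · (log n)^5 / 8.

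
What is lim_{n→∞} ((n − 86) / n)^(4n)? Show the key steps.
lim = e^(−344)

Rewrite as (1 − 86/n)^(4n). By the standard limit (1 + x/n)^n → e^x, we have (1 − 86/n)^n → e^(−86), and raising to the 4th power gives e^(−344).
More precisely, ln[(1 − 86/n)^(4n)] = 4n · ln(1 − 86/n) = 4n · (-86/n + O(1/n^2)) = -344 + O(1/n) → -344.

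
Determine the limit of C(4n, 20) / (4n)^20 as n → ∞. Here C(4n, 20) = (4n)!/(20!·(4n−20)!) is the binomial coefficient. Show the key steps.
lim = 1/20! = 1/2432902008176640000

With N = 4n → ∞: C(N, 20) / N^20 = [N(N−1)…(N−19)] / (20! · N^20) = (1/20!) · 1 · (1 − 1/(4n)) · … · (1 − 19/(4n)). Each factor → 1 as N → ∞, so the limit is 1/20! = 1/2432902008176640000.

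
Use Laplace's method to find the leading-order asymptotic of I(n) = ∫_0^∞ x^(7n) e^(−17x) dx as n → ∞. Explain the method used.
I(n) ~ (sqrt(2π·7n) / 17) · (7n/(17e))^(7n)

Write the integrand as exp(7n ln x − 17x) and set f(x) = 7n ln x − 17x. Then f'(x) = 7n/x − 17 = 0 at x* = 7n/17, and f''(x*) = −7n/x*^2 = −17^2/(7n). Laplace's method (interior maximum) gives
  I(n) ~ e^(f(x*)) · sqrt(2π / |f''(x*)|)
        = exp(7n ln(7n/17) − 7n) · sqrt(2π · 7n / 17^2)
        = (7n/17)^(7n) e^(−7n) · sqrt(2π·7n) / 17
        = (sqrt(2π·7n) / 17) · (7n/(17e))^(7n).
This matches Γ(7n+1)/17^(7n+1) with Stirling applied to Γ.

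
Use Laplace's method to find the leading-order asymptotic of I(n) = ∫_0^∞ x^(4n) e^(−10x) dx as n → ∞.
I(n) ~ (sqrt(2π·4n) / 10) · (4n/(10e))^(4n)

Write the integrand as exp(4n ln x − 10x) and set f(x) = 4n ln x − 10x. Then f'(x) = 4n/x − 10 = 0 at x* = 4n/10, and f''(x*) = −4n/x*^2 = −10^2/(4n). Laplace's method (interior maximum) gives
  I(n) ~ e^(f(x*)) · sqrt(2π / |f''(x*)|)
        = exp(4n ln(4n/10) − 4n) · sqrt(2π · 4n / 10^2)
        = (4n/10)^(4n) e^(−4n) · sqrt(2π·4n) / 10
        = (sqrt(2π·4n) / 10) · (4n/(10e))^(4n).
This matches Γ(4n+1)/10^(4n+1) with Stirling applied to Γ.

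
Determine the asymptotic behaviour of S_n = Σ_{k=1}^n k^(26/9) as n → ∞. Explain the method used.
S_n ~ (9/35) · n^(35/9)

Integral comparison: Σ_{k=1}^n k^(26/9) = ∫_0^n x^(26/9) dx + O(n^(26/9)). The integral is n^(1 + 26/9) / (1 + 26/9) = n^((26+9)/9) / ((26+9)/9) = (9/35) · n^(35/9).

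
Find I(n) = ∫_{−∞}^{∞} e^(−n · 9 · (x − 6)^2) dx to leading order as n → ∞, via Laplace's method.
I(n) = sqrt(π/(9n))

Here φ(x) = 9 · (x − 6)^2 has its unique minimum at x* = 6 with φ(x*) = 0 and φ''(x*) = 18. Laplace's method gives
  I(n) ~ e^(−n φ(x*)) · sqrt(2π / (n · φ''(x*))) = sqrt(2π / (18n)) = sqrt(π/(9n)).
This is exact: substituting u = (x − 6)·sqrt(9n) gives I(n) = (1/sqrt(9n)) ∫_{−∞}^{∞} e^(−u^2) du = sqrt(π/(9n)).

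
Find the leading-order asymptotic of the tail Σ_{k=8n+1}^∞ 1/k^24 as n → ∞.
Σ_{k>8n} 1/k^24 ~ 1/(23 · (8n)^23)

Compare to the integral: ∫_{8n}^∞ x^(−24) dx = [−x^(−23)/23]_{8n}^∞ = 1/((24−1)·(8n)^23). Euler-Maclaurin then gives
  Σ_{k>8n} 1/k^24 = ∫_{8n}^∞ dx/x^24 − 1/(2·(8n)^24) + O(1/(8n)^25).
(Equivalently this is ζ(24) − Σ_{k≤8n} 1/k^24.)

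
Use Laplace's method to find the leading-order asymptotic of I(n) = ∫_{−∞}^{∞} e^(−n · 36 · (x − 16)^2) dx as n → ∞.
I(n) = sqrt(π/(36n))

Here φ(x) = 36 · (x − 16)^2 has its unique minimum at x* = 16 with φ(x*) = 0 and φ''(x*) = 72. Laplace's method gives
  I(n) ~ e^(−n φ(x*)) · sqrt(2π / (n · φ''(x*))) = sqrt(2π / (72n)) = sqrt(π/(36n)).
This is exact: substituting u = (x − 16)·sqrt(36n) gives I(n) = (1/sqrt(36n)) ∫_{−∞}^{∞} e^(−u^2) du = sqrt(π/(36n)).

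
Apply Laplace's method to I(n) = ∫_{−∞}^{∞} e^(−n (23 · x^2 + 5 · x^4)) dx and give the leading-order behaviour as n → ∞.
I(n) ~ sqrt(π/(23n))

φ(x) = 23 · x^2 + 5 · x^4 has its unique global minimum at x* = 0 (since φ'(x) = 46x + 20x^3 = 0 only at x = 0 for real x with both coefficients positive, and φ → ∞ as |x| → ∞). At x* = 0, φ(0) = 0 and φ''(0) = 46. Laplace's method then gives
  I(n) ~ sqrt(2π / (n · φ''(0))) · e^(−n φ(0)) = sqrt(2π / (46n)) = sqrt(π/(23n)).
The 5 · x^4 term contributes only at subleading order (an O(1/n) relative correction).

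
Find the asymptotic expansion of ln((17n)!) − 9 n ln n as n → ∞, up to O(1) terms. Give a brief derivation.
ln((17n)!) − 9 n ln n = 8 n ln n + 17(ln 17 − 1) n + (1/2) ln(2π·17n) + O(1/n)

Stirling: ln((17n)!) = 17n ln(17n) − 17n + (1/2) ln(2π·17n) + O(1/n).
Expand 17n ln(17n) = 17n (ln n + ln 17) = 17n ln n + 17n ln 17.
Subtract 9n ln n: leading term is (17 − 9) n ln n = 8 n ln n. The next term is 17n ln 17 − 17n = 17(ln 17 − 1) n. Then the (1/2) ln(2π·17n) correction.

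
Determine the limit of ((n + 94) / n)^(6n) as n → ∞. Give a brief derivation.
lim = e^564

Rewrite as (1 + 94/n)^(6n). By the standard limit (1 + x/n)^n → e^x, we have (1 + 94/n)^n → e^94, and raising to the 6th power gives e^564.
More precisely, ln[(1 + 94/n)^(6n)] = 6n · ln(1 + 94/n) = 6n · (94/n + O(1/n^2)) = 564 + O(1/n) → 564.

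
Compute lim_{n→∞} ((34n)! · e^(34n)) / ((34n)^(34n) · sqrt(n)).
lim = sqrt(2π·34)

Stirling: (34n)! ~ sqrt(2π·34n) · (34n/e)^(34n). Hence
  (34n)! · e^(34n) / (34n)^(34n) ~ sqrt(2π·34n).
Dividing by sqrt(n): sqrt(2π·34n) / sqrt(n) = sqrt(2π·34) · n^((1−1)/2), so the limit is sqrt(2π·34).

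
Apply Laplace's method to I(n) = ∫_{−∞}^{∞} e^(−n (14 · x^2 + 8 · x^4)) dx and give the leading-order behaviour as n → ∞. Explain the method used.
I(n) ~ sqrt(π/(14n))

φ(x) = 14 · x^2 + 8 · x^4 has its unique global minimum at x* = 0 (since φ'(x) = 28x + 32x^3 = 0 only at x = 0 for real x with both coefficients positive, and φ → ∞ as |x| → ∞). At x* = 0, φ(0) = 0 and φ''(0) = 28. Laplace's method then gives
  I(n) ~ sqrt(2π / (n · φ''(0))) · e^(−n φ(0)) = sqrt(2π / (28n)) = sqrt(π/(14n)).
The 8 · x^4 term contributes only at subleading order (an O(1/n) relative correction).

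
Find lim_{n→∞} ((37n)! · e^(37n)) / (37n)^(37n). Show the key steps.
lim = ∞

Stirling: (37n)! ~ sqrt(2π·37n) · (37n/e)^(37n). Hence
  (37n)! · e^(37n) / (37n)^(37n) ~ sqrt(2π·37n) = sqrt(2π·37) · sqrt(n) → ∞.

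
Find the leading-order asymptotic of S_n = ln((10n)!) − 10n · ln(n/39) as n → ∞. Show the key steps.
S_n ~ 10n · (ln 390 − 1) + O(ln n)

Stirling: ln((10n)!) = 10n ln(10n) − 10n + O(ln n).
  S_n = 10n ln(10n) − 10n − 10n ln(n/39) + O(ln n)
      = 10n ln(10n) − 10n ln n + 10n ln 39 − 10n + O(ln n)
      = 10n ln 10 + 10n ln 39 − 10n + O(ln n)
      = 10n (ln 390 − 1) + O(ln n).
Numerically ln(390) − 1 ≈ 4.9661.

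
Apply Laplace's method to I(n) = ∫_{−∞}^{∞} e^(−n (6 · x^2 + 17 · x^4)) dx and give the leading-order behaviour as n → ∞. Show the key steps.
I(n) ~ sqrt(π/(6n))

φ(x) = 6 · x^2 + 17 · x^4 has its unique global minimum at x* = 0 (since φ'(x) = 12x + 68x^3 = 0 only at x = 0 for real x with both coefficients positive, and φ → ∞ as |x| → ∞). At x* = 0, φ(0) = 0 and φ''(0) = 12. Laplace's method then gives
  I(n) ~ sqrt(2π / (n · φ''(0))) · e^(−n φ(0)) = sqrt(2π / (12n)) = sqrt(π/(6n)).
The 17 · x^4 term contributes only at subleading order (an O(1/n) relative correction).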